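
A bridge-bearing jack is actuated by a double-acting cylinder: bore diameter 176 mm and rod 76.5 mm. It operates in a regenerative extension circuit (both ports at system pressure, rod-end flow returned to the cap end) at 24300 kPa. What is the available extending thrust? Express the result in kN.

F ≈ 112 kN

With equal pressure on both faces, forces on the annular region cancel; the net push is pressure × rod cross-section.
Rod cross-section A_rod = π/4 × (76.5 mm)² = 4596 mm^2
F = P × A_rod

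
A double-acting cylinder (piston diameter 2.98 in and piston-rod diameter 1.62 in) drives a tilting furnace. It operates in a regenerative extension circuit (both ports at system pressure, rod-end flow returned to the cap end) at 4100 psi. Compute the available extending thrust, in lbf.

With equal pressure on both faces, forces on the annular region cancel; the net push is pressure × rod cross-section.
Rod cross-section A_rod = π/4 × (1.62 in)² = 2.061 in^2
F = P × A_rod

F ≈ 8450 lbf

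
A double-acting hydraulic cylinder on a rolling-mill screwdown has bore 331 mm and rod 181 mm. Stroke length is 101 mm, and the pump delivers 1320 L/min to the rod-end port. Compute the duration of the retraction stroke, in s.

t ≈ 0.277 s

Rod-side annular area A_ann = π/4 × (331² − 181²) = 60320 mm^2
Swept volume V = A × L; t = V / Q = A·L / Q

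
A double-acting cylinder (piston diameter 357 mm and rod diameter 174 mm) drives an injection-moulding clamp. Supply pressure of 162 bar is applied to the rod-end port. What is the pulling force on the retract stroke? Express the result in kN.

F ≈ 1240 kN

Rod-side annular area A_ann = π/4 × (357² − 174²) = 76320 mm^2
On retraction the pressure acts on the annular area (bore minus rod).
F = P × A_ann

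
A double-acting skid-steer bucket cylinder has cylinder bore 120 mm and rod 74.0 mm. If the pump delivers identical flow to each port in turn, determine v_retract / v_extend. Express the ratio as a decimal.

Cap-side area A_cap = π/4 × (120 mm)² = 11310 mm^2
Rod-side annular area A_ann = π/4 × (120² − 74.0²) = 7009 mm^2
For equal Q, v ∝ 1/A, so v_ret/v_ext = A_cap/A_ann.

v_ret/v_ext ≈ 1.61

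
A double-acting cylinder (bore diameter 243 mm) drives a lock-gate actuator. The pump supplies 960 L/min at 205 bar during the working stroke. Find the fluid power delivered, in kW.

Hydraulic power = P × Q

W ≈ 328 kW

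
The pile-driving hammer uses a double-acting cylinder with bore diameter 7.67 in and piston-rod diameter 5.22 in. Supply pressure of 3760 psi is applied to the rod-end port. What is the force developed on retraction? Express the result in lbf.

Rod-side annular area A_ann = π/4 × (7.67² − 5.22²) = 24.80 in^2
On retraction the pressure acts on the annular area (bore minus rod).
F = P × A_ann

F ≈ 93300 lbf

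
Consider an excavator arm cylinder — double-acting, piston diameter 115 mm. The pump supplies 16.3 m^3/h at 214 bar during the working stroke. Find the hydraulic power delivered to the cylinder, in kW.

Hydraulic power = P × Q

W ≈ 96.9 kW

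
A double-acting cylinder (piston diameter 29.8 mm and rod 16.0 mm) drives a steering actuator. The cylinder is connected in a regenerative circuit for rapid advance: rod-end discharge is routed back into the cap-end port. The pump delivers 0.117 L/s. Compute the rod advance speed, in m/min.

v ≈ 34.9 m/min

In regeneration the rod-end outflow joins the pump flow into the cap end, so the net volume the pump must supply per unit advance equals the rod cross-section area.
Rod cross-section A_rod = π/4 × (16.0 mm)² = 201.1 mm^2
v = Q_pump / A_rod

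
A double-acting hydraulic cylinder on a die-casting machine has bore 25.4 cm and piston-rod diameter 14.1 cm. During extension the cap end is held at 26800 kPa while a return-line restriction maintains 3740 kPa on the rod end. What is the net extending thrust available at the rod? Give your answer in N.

Cap-side area A_cap = π/4 × (25.4 cm)² = 506.7 cm^2
Rod-side annular area A_ann = π/4 × (25.4² − 14.1²) = 350.6 cm^2
Net thrust = P_cap·A_cap − P_rod·A_ann = 1.358e6 N − 1.311e5 N

F ≈ 1.23e6 N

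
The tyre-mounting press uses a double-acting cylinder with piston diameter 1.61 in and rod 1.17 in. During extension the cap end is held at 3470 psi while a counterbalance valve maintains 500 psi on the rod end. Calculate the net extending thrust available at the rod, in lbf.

Cap-side area A_cap = π/4 × (1.61 in)² = 2.036 in^2
Rod-side annular area A_ann = π/4 × (1.61² − 1.17²) = 0.9607 in^2
Net thrust = P_cap·A_cap − P_rod·A_ann = 7064 lbf − 480.3 lbf

F ≈ 6580 lbf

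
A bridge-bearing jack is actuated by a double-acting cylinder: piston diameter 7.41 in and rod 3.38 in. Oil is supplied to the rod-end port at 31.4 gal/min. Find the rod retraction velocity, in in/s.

Rod-side annular area A_ann = π/4 × (7.41² − 3.38²) = 34.15 in^2
Flow into the rod-end port fills the annular volume.
v = Q / A

v ≈ 3.54 in/s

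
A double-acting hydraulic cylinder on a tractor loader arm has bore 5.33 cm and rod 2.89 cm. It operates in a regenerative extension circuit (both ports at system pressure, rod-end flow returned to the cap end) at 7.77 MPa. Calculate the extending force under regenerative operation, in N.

F ≈ 5100 N

With equal pressure on both faces, forces on the annular region cancel; the net push is pressure × rod cross-section.
Rod cross-section A_rod = π/4 × (2.89 cm)² = 6.560 cm^2
F = P × A_rod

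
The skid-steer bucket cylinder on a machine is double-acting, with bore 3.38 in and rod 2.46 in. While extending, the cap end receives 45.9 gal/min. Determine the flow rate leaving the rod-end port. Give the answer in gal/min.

Cap-side area A_cap = π/4 × (3.38 in)² = 8.973 in^2
Rod-side annular area A_ann = π/4 × (3.38² − 2.46²) = 4.220 in^2
Piston speed v = Q_in/A_cap; rod-end outflow Q_out = v × A_ann = Q_in × A_ann/A_cap.

Q_out ≈ 21.6 gal/min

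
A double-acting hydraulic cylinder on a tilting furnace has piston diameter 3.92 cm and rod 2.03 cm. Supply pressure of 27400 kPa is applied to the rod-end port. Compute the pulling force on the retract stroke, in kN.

Rod-side annular area A_ann = π/4 × (3.92² − 2.03²) = 8.832 cm^2
On retraction the pressure acts on the annular area (bore minus rod).
F = P × A_ann

F ≈ 24.2 kN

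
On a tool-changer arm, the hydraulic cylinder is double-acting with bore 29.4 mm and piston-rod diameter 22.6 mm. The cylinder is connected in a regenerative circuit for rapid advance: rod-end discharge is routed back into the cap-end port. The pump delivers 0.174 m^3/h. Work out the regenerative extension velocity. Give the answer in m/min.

v ≈ 7.23 m/min

In regeneration the rod-end outflow joins the pump flow into the cap end, so the net volume the pump must supply per unit advance equals the rod cross-section area.
Rod cross-section A_rod = π/4 × (22.6 mm)² = 401.1 mm^2
v = Q_pump / A_rod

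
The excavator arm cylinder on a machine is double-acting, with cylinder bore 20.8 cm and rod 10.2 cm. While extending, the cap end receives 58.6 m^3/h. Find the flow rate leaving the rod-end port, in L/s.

Q_out ≈ 12.4 L/s

Cap-side area A_cap = π/4 × (20.8 cm)² = 339.8 cm^2
Rod-side annular area A_ann = π/4 × (20.8² − 10.2²) = 258.1 cm^2
Piston speed v = Q_in/A_cap; rod-end outflow Q_out = v × A_ann = Q_in × A_ann/A_cap.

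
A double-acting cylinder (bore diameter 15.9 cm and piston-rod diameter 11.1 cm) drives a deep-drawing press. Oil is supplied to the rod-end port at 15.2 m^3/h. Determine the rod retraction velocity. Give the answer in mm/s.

v ≈ 415 mm/s

Rod-side annular area A_ann = π/4 × (15.9² − 11.1²) = 101.8 cm^2
Flow into the rod-end port fills the annular volume.
v = Q / A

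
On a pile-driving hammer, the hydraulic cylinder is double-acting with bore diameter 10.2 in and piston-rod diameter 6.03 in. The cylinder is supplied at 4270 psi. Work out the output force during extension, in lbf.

Cap-side area A_cap = π/4 × (10.2 in)² = 81.71 in^2
F = P × A_cap = 4270 psi × A_cap

F ≈ 3.49e5 lbf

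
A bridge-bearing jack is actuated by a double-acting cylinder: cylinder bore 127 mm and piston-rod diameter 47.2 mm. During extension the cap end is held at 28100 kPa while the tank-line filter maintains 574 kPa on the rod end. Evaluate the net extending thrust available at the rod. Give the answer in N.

Cap-side area A_cap = π/4 × (127 mm)² = 12670 mm^2
Rod-side annular area A_ann = π/4 × (127² − 47.2²) = 10920 mm^2
Net thrust = P_cap·A_cap − P_rod·A_ann = 3.560e5 N − 6267 N

F ≈ 3.50e5 N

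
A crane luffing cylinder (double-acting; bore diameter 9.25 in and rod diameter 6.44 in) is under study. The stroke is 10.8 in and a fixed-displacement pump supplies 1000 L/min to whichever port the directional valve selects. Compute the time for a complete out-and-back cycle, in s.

t ≈ 1.08 s

Cap-side area A_cap = π/4 × (9.25 in)² = 67.20 in^2
Rod-side annular area A_ann = π/4 × (9.25² − 6.44²) = 34.63 in^2
t_ext = A_cap·L/Q = 0.7136 s
t_ret = A_ann·L/Q = 0.3677 s
t_cycle = t_ext + t_ret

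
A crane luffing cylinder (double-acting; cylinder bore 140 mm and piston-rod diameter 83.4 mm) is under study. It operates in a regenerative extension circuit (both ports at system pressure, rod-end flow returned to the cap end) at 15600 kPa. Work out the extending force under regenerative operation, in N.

F ≈ 85200 N

With equal pressure on both faces, forces on the annular region cancel; the net push is pressure × rod cross-section.
Rod cross-section A_rod = π/4 × (83.4 mm)² = 5463 mm^2
F = P × A_rod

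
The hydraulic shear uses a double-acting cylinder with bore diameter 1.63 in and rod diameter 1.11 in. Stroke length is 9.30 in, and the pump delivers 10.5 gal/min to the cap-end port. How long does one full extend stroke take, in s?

Cap-side area A_cap = π/4 × (1.63 in)² = 2.087 in^2
Swept volume V = A × L; t = V / Q = A·L / Q

t ≈ 0.480 s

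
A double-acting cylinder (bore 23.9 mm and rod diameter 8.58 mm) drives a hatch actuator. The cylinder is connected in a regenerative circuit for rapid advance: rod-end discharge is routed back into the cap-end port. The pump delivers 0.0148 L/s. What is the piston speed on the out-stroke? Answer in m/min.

v ≈ 15.4 m/min

In regeneration the rod-end outflow joins the pump flow into the cap end, so the net volume the pump must supply per unit advance equals the rod cross-section area.
Rod cross-section A_rod = π/4 × (8.58 mm)² = 57.82 mm^2
v = Q_pump / A_rod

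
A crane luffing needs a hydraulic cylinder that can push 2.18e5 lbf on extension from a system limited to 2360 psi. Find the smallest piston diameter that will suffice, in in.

Extension force acts on the full piston face: F = P × (π/4)D².
D = √(4F / (πP)) = √(4 × 2.18e5 lbf / (π × 2360 psi))

D ≈ 10.8 in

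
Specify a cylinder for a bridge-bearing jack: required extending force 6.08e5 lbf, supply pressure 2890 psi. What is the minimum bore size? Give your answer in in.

D ≈ 16.4 in

Extension force acts on the full piston face: F = P × (π/4)D².
D = √(4F / (πP)) = √(4 × 6.08e5 lbf / (π × 2890 psi))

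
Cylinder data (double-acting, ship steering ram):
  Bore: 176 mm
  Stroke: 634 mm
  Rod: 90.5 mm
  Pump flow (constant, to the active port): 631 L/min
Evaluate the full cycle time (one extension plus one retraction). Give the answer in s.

Cap-side area A_cap = π/4 × (176 mm)² = 24330 mm^2
Rod-side annular area A_ann = π/4 × (176² − 90.5²) = 17900 mm^2
t_ext = A_cap·L/Q = 1.467 s
t_ret = A_ann·L/Q = 1.079 s
t_cycle = t_ext + t_ret

t ≈ 2.55 s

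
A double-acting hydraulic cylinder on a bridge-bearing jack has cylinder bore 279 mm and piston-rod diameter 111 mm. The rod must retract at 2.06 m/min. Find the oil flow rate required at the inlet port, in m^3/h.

Q ≈ 6.36 m^3/h

Rod-side annular area A_ann = π/4 × (279² − 111²) = 51460 mm^2
Q = A × v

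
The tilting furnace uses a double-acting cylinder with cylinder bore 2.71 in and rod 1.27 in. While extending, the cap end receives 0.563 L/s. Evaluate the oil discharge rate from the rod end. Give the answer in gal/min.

Q_out ≈ 6.96 gal/min

Cap-side area A_cap = π/4 × (2.71 in)² = 5.768 in^2
Rod-side annular area A_ann = π/4 × (2.71² − 1.27²) = 4.501 in^2
Piston speed v = Q_in/A_cap; rod-end outflow Q_out = v × A_ann = Q_in × A_ann/A_cap.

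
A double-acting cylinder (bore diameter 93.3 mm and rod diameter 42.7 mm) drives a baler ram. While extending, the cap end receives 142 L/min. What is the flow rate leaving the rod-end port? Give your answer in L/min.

Q_out ≈ 112 L/min

Cap-side area A_cap = π/4 × (93.3 mm)² = 6837 mm^2
Rod-side annular area A_ann = π/4 × (93.3² − 42.7²) = 5405 mm^2
Piston speed v = Q_in/A_cap; rod-end outflow Q_out = v × A_ann = Q_in × A_ann/A_cap.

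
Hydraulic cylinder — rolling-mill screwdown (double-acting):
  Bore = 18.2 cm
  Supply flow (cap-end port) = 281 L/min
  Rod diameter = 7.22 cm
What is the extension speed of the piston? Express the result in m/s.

v ≈ 0.180 m/s

Cap-side area A_cap = π/4 × (18.2 cm)² = 260.2 cm^2
v = Q / A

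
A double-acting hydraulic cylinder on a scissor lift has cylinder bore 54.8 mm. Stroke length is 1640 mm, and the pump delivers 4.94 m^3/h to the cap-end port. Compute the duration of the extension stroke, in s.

Cap-side area A_cap = π/4 × (54.8 mm)² = 2359 mm^2
Swept volume V = A × L; t = V / Q = A·L / Q

t ≈ 2.82 s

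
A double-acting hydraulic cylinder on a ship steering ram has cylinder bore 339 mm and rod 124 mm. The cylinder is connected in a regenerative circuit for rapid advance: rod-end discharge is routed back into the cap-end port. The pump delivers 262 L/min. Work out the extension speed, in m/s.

v ≈ 0.362 m/s

In regeneration the rod-end outflow joins the pump flow into the cap end, so the net volume the pump must supply per unit advance equals the rod cross-section area.
Rod cross-section A_rod = π/4 × (124 mm)² = 12080 mm^2
v = Q_pump / A_rod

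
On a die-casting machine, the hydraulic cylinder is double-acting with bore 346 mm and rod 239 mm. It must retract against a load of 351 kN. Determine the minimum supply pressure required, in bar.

P ≈ 71.4 bar

Rod-side annular area A_ann = π/4 × (346² − 239²) = 49160 mm^2
Retraction: pressure acts on the annular area.
P = F / A = 351 kN / A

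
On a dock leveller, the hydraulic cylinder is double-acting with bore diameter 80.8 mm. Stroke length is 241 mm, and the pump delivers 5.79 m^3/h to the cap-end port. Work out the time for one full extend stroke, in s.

t ≈ 0.768 s

Cap-side area A_cap = π/4 × (80.8 mm)² = 5128 mm^2
Swept volume V = A × L; t = V / Q = A·L / Q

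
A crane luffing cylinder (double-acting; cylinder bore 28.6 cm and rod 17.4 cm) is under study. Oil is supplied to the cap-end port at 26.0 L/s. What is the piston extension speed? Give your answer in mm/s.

Cap-side area A_cap = π/4 × (28.6 cm)² = 642.4 cm^2
v = Q / A

v ≈ 405 mm/s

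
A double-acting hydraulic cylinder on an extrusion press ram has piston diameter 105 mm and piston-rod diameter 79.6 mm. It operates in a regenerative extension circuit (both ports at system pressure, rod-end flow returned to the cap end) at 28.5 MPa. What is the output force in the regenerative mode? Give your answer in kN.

With equal pressure on both faces, forces on the annular region cancel; the net push is pressure × rod cross-section.
Rod cross-section A_rod = π/4 × (79.6 mm)² = 4976 mm^2
F = P × A_rod

F ≈ 142 kN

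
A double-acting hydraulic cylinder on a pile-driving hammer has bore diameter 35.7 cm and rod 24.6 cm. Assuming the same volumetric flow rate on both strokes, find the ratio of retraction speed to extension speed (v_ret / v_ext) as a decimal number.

Cap-side area A_cap = π/4 × (35.7 cm)² = 1001 cm^2
Rod-side annular area A_ann = π/4 × (35.7² − 24.6²) = 525.7 cm^2
For equal Q, v ∝ 1/A, so v_ret/v_ext = A_cap/A_ann.

v_ret/v_ext ≈ 1.90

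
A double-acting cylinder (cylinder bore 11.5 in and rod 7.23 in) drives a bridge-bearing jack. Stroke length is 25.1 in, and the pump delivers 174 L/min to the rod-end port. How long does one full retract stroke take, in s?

t ≈ 8.91 s

Rod-side annular area A_ann = π/4 × (11.5² − 7.23²) = 62.81 in^2
Swept volume V = A × L; t = V / Q = A·L / Q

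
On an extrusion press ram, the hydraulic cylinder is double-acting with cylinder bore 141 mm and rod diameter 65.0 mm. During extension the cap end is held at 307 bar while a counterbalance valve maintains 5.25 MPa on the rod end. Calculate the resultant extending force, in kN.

F ≈ 415 kN

Cap-side area A_cap = π/4 × (141 mm)² = 15610 mm^2
Rod-side annular area A_ann = π/4 × (141² − 65.0²) = 12300 mm^2
Net thrust = P_cap·A_cap − P_rod·A_ann = 479.4 kN − 64.56 kN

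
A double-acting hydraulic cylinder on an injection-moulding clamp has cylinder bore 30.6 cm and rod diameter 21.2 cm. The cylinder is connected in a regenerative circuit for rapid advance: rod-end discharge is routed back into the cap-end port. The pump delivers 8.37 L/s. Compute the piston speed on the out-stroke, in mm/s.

In regeneration the rod-end outflow joins the pump flow into the cap end, so the net volume the pump must supply per unit advance equals the rod cross-section area.
Rod cross-section A_rod = π/4 × (21.2 cm)² = 353.0 cm^2
v = Q_pump / A_rod

v ≈ 237 mm/s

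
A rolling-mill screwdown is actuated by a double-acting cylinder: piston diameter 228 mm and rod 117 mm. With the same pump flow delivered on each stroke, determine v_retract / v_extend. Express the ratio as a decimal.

v_ret/v_ext ≈ 1.36

Cap-side area A_cap = π/4 × (228 mm)² = 40830 mm^2
Rod-side annular area A_ann = π/4 × (228² − 117²) = 30080 mm^2
For equal Q, v ∝ 1/A, so v_ret/v_ext = A_cap/A_ann.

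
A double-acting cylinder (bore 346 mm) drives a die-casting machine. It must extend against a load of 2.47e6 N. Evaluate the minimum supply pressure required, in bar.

P ≈ 263 bar

Cap-side area A_cap = π/4 × (346 mm)² = 94020 mm^2
P = F / A = 2.47e6 N / A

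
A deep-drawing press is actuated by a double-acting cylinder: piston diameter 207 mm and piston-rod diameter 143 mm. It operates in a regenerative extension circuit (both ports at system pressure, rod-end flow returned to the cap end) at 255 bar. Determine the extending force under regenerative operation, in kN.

F ≈ 410 kN

With equal pressure on both faces, forces on the annular region cancel; the net push is pressure × rod cross-section.
Rod cross-section A_rod = π/4 × (143 mm)² = 16060 mm^2
F = P × A_rod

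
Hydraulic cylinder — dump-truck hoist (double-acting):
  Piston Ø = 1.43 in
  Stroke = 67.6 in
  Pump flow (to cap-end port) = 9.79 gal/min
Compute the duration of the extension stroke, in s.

Cap-side area A_cap = π/4 × (1.43 in)² = 1.606 in^2
Swept volume V = A × L; t = V / Q = A·L / Q

t ≈ 2.88 s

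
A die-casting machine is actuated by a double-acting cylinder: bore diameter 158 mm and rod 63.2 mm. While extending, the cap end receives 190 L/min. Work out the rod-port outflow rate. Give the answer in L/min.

Cap-side area A_cap = π/4 × (158 mm)² = 19610 mm^2
Rod-side annular area A_ann = π/4 × (158² − 63.2²) = 16470 mm^2
Piston speed v = Q_in/A_cap; rod-end outflow Q_out = v × A_ann = Q_in × A_ann/A_cap.

Q_out ≈ 160 L/min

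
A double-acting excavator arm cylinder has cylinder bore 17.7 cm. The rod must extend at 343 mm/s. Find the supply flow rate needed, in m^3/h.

Cap-side area A_cap = π/4 × (17.7 cm)² = 246.1 cm^2
Q = A × v

Q ≈ 30.4 m^3/h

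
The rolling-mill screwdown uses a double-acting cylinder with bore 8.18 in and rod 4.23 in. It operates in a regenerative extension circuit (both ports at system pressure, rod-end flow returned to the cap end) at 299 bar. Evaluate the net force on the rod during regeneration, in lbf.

With equal pressure on both faces, forces on the annular region cancel; the net push is pressure × rod cross-section.
Rod cross-section A_rod = π/4 × (4.23 in)² = 14.05 in^2
F = P × A_rod

F ≈ 60900 lbf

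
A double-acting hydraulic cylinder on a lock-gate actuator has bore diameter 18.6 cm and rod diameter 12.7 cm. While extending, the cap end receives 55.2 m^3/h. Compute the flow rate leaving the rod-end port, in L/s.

Q_out ≈ 8.18 L/s

Cap-side area A_cap = π/4 × (18.6 cm)² = 271.7 cm^2
Rod-side annular area A_ann = π/4 × (18.6² − 12.7²) = 145.0 cm^2
Piston speed v = Q_in/A_cap; rod-end outflow Q_out = v × A_ann = Q_in × A_ann/A_cap.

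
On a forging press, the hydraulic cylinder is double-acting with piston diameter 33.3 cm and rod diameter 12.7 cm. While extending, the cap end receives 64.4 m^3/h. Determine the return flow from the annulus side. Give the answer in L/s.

Cap-side area A_cap = π/4 × (33.3 cm)² = 870.9 cm^2
Rod-side annular area A_ann = π/4 × (33.3² − 12.7²) = 744.2 cm^2
Piston speed v = Q_in/A_cap; rod-end outflow Q_out = v × A_ann = Q_in × A_ann/A_cap.

Q_out ≈ 15.3 L/s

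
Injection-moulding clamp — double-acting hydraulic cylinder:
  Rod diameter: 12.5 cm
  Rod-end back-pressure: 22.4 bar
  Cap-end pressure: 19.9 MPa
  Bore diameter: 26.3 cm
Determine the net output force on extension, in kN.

F ≈ 987 kN

Cap-side area A_cap = π/4 × (26.3 cm)² = 543.3 cm^2
Rod-side annular area A_ann = π/4 × (26.3² − 12.5²) = 420.5 cm^2
Net thrust = P_cap·A_cap − P_rod·A_ann = 1081 kN − 94.20 kN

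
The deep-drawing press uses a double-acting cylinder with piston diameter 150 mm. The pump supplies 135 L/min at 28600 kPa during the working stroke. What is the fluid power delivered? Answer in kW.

Hydraulic power = P × Q

W ≈ 64.4 kW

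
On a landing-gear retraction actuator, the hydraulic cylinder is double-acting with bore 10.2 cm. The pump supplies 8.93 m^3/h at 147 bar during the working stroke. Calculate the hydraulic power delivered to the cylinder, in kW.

W ≈ 36.5 kW

Hydraulic power = P × Q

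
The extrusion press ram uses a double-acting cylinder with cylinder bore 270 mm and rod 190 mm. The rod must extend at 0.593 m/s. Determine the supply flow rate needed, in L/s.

Cap-side area A_cap = π/4 × (270 mm)² = 57260 mm^2
Q = A × v

Q ≈ 34.0 L/s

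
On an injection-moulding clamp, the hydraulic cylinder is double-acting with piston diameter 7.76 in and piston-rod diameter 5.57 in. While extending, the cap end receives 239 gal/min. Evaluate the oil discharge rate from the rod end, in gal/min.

Cap-side area A_cap = π/4 × (7.76 in)² = 47.29 in^2
Rod-side annular area A_ann = π/4 × (7.76² − 5.57²) = 22.93 in^2
Piston speed v = Q_in/A_cap; rod-end outflow Q_out = v × A_ann = Q_in × A_ann/A_cap.

Q_out ≈ 116 gal/min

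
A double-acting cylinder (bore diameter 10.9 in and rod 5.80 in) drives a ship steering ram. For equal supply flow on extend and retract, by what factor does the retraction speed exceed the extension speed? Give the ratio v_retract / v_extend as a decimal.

v_ret/v_ext ≈ 1.39

Cap-side area A_cap = π/4 × (10.9 in)² = 93.31 in^2
Rod-side annular area A_ann = π/4 × (10.9² − 5.80²) = 66.89 in^2
For equal Q, v ∝ 1/A, so v_ret/v_ext = A_cap/A_ann.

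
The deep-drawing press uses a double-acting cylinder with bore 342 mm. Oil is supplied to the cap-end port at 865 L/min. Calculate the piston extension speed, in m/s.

Cap-side area A_cap = π/4 × (342 mm)² = 91860 mm^2
v = Q / A

v ≈ 0.157 m/s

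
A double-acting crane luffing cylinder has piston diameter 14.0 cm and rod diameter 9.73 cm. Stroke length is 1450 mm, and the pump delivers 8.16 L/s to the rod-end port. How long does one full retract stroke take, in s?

t ≈ 1.41 s

Rod-side annular area A_ann = π/4 × (14.0² − 9.73²) = 79.58 cm^2
Swept volume V = A × L; t = V / Q = A·L / Q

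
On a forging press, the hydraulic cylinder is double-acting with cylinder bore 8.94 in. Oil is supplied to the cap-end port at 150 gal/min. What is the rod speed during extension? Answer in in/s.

v ≈ 9.20 in/s

Cap-side area A_cap = π/4 × (8.94 in)² = 62.77 in^2
v = Q / A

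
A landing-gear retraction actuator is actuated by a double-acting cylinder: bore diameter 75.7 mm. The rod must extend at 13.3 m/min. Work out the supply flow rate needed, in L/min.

Cap-side area A_cap = π/4 × (75.7 mm)² = 4501 mm^2
Q = A × v

Q ≈ 59.9 L/min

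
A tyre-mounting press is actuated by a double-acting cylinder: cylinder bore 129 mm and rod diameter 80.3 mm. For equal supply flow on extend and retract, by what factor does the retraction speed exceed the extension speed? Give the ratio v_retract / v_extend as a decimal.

Cap-side area A_cap = π/4 × (129 mm)² = 13070 mm^2
Rod-side annular area A_ann = π/4 × (129² − 80.3²) = 8005 mm^2
For equal Q, v ∝ 1/A, so v_ret/v_ext = A_cap/A_ann.

v_ret/v_ext ≈ 1.63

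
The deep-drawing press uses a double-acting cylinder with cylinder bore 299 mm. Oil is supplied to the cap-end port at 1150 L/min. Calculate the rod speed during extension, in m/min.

Cap-side area A_cap = π/4 × (299 mm)² = 70220 mm^2
v = Q / A

v ≈ 16.4 m/min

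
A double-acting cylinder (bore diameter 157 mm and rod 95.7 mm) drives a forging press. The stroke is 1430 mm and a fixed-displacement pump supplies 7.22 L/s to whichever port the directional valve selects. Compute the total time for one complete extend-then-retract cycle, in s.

Cap-side area A_cap = π/4 × (157 mm)² = 19360 mm^2
Rod-side annular area A_ann = π/4 × (157² − 95.7²) = 12170 mm^2
t_ext = A_cap·L/Q = 3.834 s
t_ret = A_ann·L/Q = 2.410 s
t_cycle = t_ext + t_ret

t ≈ 6.24 s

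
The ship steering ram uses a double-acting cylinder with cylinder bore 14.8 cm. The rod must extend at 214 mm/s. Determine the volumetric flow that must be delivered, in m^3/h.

Cap-side area A_cap = π/4 × (14.8 cm)² = 172.0 cm^2
Q = A × v

Q ≈ 13.3 m^3/h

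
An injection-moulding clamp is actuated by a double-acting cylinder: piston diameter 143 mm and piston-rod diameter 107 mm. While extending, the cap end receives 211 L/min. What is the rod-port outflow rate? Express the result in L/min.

Cap-side area A_cap = π/4 × (143 mm)² = 16060 mm^2
Rod-side annular area A_ann = π/4 × (143² − 107²) = 7069 mm^2
Piston speed v = Q_in/A_cap; rod-end outflow Q_out = v × A_ann = Q_in × A_ann/A_cap.

Q_out ≈ 92.9 L/min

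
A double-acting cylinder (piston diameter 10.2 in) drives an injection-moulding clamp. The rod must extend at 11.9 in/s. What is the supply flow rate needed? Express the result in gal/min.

Q ≈ 253 gal/min

Cap-side area A_cap = π/4 × (10.2 in)² = 81.71 in^2
Q = A × v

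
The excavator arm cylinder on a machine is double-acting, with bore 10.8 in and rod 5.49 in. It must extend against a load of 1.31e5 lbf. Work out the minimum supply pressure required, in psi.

Cap-side area A_cap = π/4 × (10.8 in)² = 91.61 in^2
P = F / A = 1.31e5 lbf / A

P ≈ 1430 psi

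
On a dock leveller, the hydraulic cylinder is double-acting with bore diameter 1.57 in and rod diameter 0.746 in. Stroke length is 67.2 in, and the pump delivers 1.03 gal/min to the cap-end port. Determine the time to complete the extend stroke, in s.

Cap-side area A_cap = π/4 × (1.57 in)² = 1.936 in^2
Swept volume V = A × L; t = V / Q = A·L / Q

t ≈ 32.8 s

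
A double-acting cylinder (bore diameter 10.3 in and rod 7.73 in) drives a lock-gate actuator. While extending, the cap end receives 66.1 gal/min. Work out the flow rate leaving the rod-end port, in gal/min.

Cap-side area A_cap = π/4 × (10.3 in)² = 83.32 in^2
Rod-side annular area A_ann = π/4 × (10.3² − 7.73²) = 36.39 in^2
Piston speed v = Q_in/A_cap; rod-end outflow Q_out = v × A_ann = Q_in × A_ann/A_cap.

Q_out ≈ 28.9 gal/min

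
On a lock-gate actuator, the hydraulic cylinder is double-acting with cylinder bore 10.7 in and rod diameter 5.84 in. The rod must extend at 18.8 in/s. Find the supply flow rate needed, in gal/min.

Cap-side area A_cap = π/4 × (10.7 in)² = 89.92 in^2
Q = A × v

Q ≈ 439 gal/min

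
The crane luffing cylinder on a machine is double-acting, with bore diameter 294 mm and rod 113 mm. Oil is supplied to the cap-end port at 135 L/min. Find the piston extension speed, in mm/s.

Cap-side area A_cap = π/4 × (294 mm)² = 67890 mm^2
v = Q / A

v ≈ 33.1 mm/s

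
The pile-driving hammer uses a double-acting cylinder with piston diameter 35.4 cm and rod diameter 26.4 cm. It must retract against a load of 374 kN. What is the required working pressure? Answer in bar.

Rod-side annular area A_ann = π/4 × (35.4² − 26.4²) = 436.8 cm^2
Retraction: pressure acts on the annular area.
P = F / A = 374 kN / A

P ≈ 85.6 bar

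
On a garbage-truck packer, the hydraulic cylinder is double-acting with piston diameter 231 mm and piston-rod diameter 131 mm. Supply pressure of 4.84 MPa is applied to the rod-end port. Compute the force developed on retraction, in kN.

F ≈ 138 kN

Rod-side annular area A_ann = π/4 × (231² − 131²) = 28430 mm^2
On retraction the pressure acts on the annular area (bore minus rod).
F = P × A_ann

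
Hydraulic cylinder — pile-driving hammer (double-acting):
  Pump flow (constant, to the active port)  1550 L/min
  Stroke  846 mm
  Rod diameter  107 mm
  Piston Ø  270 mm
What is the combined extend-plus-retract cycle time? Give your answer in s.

Cap-side area A_cap = π/4 × (270 mm)² = 57260 mm^2
Rod-side annular area A_ann = π/4 × (270² − 107²) = 48260 mm^2
t_ext = A_cap·L/Q = 1.875 s
t_ret = A_ann·L/Q = 1.581 s
t_cycle = t_ext + t_ret

t ≈ 3.46 s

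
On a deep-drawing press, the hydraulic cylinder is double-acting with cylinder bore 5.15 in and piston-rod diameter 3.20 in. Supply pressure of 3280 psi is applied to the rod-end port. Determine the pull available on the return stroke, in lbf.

Rod-side annular area A_ann = π/4 × (5.15² − 3.20²) = 12.79 in^2
On retraction the pressure acts on the annular area (bore minus rod).
F = P × A_ann

F ≈ 41900 lbf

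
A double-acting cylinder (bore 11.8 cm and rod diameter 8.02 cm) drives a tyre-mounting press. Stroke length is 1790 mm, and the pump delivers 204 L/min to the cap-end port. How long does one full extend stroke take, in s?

Cap-side area A_cap = π/4 × (11.8 cm)² = 109.4 cm^2
Swept volume V = A × L; t = V / Q = A·L / Q

t ≈ 5.76 s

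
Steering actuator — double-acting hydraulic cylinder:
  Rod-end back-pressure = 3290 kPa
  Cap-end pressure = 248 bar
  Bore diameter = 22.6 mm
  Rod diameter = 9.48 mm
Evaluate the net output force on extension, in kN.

Cap-side area A_cap = π/4 × (22.6 mm)² = 401.1 mm^2
Rod-side annular area A_ann = π/4 × (22.6² − 9.48²) = 330.6 mm^2
Net thrust = P_cap·A_cap − P_rod·A_ann = 9.949 kN − 1.088 kN

F ≈ 8.86 kN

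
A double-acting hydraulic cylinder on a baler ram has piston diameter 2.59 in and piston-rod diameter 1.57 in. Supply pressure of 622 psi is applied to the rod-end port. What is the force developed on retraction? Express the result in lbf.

Rod-side annular area A_ann = π/4 × (2.59² − 1.57²) = 3.333 in^2
On retraction the pressure acts on the annular area (bore minus rod).
F = P × A_ann

F ≈ 2070 lbf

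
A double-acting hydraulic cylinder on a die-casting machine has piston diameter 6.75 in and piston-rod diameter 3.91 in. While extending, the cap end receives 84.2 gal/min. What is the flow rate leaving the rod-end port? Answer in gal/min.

Q_out ≈ 55.9 gal/min

Cap-side area A_cap = π/4 × (6.75 in)² = 35.78 in^2
Rod-side annular area A_ann = π/4 × (6.75² − 3.91²) = 23.78 in^2
Piston speed v = Q_in/A_cap; rod-end outflow Q_out = v × A_ann = Q_in × A_ann/A_cap.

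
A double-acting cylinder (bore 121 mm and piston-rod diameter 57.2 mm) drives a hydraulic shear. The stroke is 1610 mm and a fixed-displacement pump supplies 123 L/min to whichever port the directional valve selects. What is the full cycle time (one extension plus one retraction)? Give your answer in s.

t ≈ 16.0 s

Cap-side area A_cap = π/4 × (121 mm)² = 11500 mm^2
Rod-side annular area A_ann = π/4 × (121² − 57.2²) = 8929 mm^2
t_ext = A_cap·L/Q = 9.031 s
t_ret = A_ann·L/Q = 7.013 s
t_cycle = t_ext + t_ret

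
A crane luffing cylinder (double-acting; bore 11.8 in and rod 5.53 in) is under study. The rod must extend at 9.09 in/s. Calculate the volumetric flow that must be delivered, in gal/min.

Cap-side area A_cap = π/4 × (11.8 in)² = 109.4 in^2
Q = A × v

Q ≈ 258 gal/min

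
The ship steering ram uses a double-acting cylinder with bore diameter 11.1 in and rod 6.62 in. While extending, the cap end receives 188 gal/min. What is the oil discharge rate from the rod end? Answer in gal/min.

Cap-side area A_cap = π/4 × (11.1 in)² = 96.77 in^2
Rod-side annular area A_ann = π/4 × (11.1² − 6.62²) = 62.35 in^2
Piston speed v = Q_in/A_cap; rod-end outflow Q_out = v × A_ann = Q_in × A_ann/A_cap.

Q_out ≈ 121 gal/min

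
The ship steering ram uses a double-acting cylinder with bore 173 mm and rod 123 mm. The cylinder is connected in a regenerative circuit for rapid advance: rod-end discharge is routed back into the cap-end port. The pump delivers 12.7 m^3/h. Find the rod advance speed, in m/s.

In regeneration the rod-end outflow joins the pump flow into the cap end, so the net volume the pump must supply per unit advance equals the rod cross-section area.
Rod cross-section A_rod = π/4 × (123 mm)² = 11880 mm^2
v = Q_pump / A_rod

v ≈ 0.297 m/s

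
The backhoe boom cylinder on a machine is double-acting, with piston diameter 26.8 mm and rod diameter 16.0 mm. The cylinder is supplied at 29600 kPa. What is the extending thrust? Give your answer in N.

F ≈ 16700 N

Cap-side area A_cap = π/4 × (26.8 mm)² = 564.1 mm^2
F = P × A_cap = 29600 kPa × A_cap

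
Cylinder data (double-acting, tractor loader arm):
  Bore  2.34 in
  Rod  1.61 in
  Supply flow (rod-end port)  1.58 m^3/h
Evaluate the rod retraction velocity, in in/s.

Rod-side annular area A_ann = π/4 × (2.34² − 1.61²) = 2.265 in^2
Flow into the rod-end port fills the annular volume.
v = Q / A

v ≈ 11.8 in/s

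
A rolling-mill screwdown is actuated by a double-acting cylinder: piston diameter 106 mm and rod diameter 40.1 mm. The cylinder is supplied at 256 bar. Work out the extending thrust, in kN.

F ≈ 226 kN

Cap-side area A_cap = π/4 × (106 mm)² = 8825 mm^2
F = P × A_cap = 256 bar × A_cap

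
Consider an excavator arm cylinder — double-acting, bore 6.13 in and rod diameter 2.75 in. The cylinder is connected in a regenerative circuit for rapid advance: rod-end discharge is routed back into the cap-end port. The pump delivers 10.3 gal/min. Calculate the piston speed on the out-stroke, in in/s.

v ≈ 6.68 in/s

In regeneration the rod-end outflow joins the pump flow into the cap end, so the net volume the pump must supply per unit advance equals the rod cross-section area.
Rod cross-section A_rod = π/4 × (2.75 in)² = 5.940 in^2
v = Q_pump / A_rod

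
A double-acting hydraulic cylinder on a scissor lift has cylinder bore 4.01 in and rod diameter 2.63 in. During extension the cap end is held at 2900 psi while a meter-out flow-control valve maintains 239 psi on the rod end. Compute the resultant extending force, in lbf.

F ≈ 34900 lbf

Cap-side area A_cap = π/4 × (4.01 in)² = 12.63 in^2
Rod-side annular area A_ann = π/4 × (4.01² − 2.63²) = 7.197 in^2
Net thrust = P_cap·A_cap − P_rod·A_ann = 36620 lbf − 1720 lbf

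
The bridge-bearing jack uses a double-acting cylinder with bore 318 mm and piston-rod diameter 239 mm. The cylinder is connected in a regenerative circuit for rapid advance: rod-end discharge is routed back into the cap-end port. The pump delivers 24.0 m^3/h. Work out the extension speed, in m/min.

In regeneration the rod-end outflow joins the pump flow into the cap end, so the net volume the pump must supply per unit advance equals the rod cross-section area.
Rod cross-section A_rod = π/4 × (239 mm)² = 44860 mm^2
v = Q_pump / A_rod

v ≈ 8.92 m/min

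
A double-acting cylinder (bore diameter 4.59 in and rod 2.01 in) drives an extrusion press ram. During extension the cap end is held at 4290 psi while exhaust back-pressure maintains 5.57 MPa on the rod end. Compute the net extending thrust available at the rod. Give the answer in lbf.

Cap-side area A_cap = π/4 × (4.59 in)² = 16.55 in^2
Rod-side annular area A_ann = π/4 × (4.59² − 2.01²) = 13.37 in^2
Net thrust = P_cap·A_cap − P_rod·A_ann = 70990 lbf − 10800 lbf

F ≈ 60200 lbf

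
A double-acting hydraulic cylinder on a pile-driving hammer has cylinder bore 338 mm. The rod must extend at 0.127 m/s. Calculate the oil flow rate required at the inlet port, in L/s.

Q ≈ 11.4 L/s

Cap-side area A_cap = π/4 × (338 mm)² = 89730 mm^2
Q = A × v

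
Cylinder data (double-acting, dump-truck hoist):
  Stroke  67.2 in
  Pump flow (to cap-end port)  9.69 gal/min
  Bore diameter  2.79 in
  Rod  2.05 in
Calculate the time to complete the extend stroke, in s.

Cap-side area A_cap = π/4 × (2.79 in)² = 6.114 in^2
Swept volume V = A × L; t = V / Q = A·L / Q

t ≈ 11.0 s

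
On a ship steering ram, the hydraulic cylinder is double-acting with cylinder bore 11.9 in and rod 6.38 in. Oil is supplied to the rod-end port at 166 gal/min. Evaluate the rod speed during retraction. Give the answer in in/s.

Rod-side annular area A_ann = π/4 × (11.9² − 6.38²) = 79.25 in^2
Flow into the rod-end port fills the annular volume.
v = Q / A

v ≈ 8.06 in/s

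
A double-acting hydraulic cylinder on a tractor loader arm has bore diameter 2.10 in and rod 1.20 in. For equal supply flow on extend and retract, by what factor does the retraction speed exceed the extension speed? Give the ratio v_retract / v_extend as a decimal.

v_ret/v_ext ≈ 1.48

Cap-side area A_cap = π/4 × (2.10 in)² = 3.464 in^2
Rod-side annular area A_ann = π/4 × (2.10² − 1.20²) = 2.333 in^2
For equal Q, v ∝ 1/A, so v_ret/v_ext = A_cap/A_ann.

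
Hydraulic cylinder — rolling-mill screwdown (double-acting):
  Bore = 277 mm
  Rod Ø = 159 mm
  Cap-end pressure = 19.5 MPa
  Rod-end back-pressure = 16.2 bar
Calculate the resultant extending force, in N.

F ≈ 1.11e6 N

Cap-side area A_cap = π/4 × (277 mm)² = 60260 mm^2
Rod-side annular area A_ann = π/4 × (277² − 159²) = 40410 mm^2
Net thrust = P_cap·A_cap − P_rod·A_ann = 1.175e6 N − 65460 N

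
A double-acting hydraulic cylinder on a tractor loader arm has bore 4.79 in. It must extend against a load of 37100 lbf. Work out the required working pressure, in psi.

Cap-side area A_cap = π/4 × (4.79 in)² = 18.02 in^2
P = F / A = 37100 lbf / A

P ≈ 2060 psi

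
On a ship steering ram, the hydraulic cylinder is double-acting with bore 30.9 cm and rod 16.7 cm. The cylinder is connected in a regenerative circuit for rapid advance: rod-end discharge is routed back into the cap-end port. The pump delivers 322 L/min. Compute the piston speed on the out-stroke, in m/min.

In regeneration the rod-end outflow joins the pump flow into the cap end, so the net volume the pump must supply per unit advance equals the rod cross-section area.
Rod cross-section A_rod = π/4 × (16.7 cm)² = 219.0 cm^2
v = Q_pump / A_rod

v ≈ 14.7 m/min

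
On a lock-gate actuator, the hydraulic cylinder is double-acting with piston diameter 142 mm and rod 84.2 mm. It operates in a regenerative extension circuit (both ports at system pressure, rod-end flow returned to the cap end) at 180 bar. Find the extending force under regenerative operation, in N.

With equal pressure on both faces, forces on the annular region cancel; the net push is pressure × rod cross-section.
Rod cross-section A_rod = π/4 × (84.2 mm)² = 5568 mm^2
F = P × A_rod

F ≈ 1.00e5 N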